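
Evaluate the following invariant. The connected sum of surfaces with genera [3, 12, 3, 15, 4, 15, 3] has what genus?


Genus is additive under connected sum of orientable surfaces.
g = 3 + 12 + 3 + 15 + 4 + 15 + 3 = 55

55


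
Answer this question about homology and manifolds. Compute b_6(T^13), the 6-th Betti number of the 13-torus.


By the Kunneth formula, b_k(T^n) = C(n,k).
b_6(T^13) = C(13,6).
C(13,6) = 13!/(6!*7!) = 1716

1716


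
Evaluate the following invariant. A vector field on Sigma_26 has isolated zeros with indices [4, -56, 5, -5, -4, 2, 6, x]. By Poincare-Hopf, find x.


Poincare-Hopf: sum of indices = chi(M).
chi(Sigma_26) = 2 - 2*26 = -50.
Sum of known indices = -48.
x = chi - (sum known) = -50 - (-48) = -2

-2


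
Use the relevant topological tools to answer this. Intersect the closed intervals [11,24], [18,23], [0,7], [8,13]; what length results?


Intersection = [max(a_i), min(b_i)] = [18, 7].
Since 18 > 7, the intersection is empty.
Length = 0

0


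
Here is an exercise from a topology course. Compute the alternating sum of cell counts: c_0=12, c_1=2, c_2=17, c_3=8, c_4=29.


chi = sum_k (-1)^k c_k.
= (-1)^0*12 + (-1)^1*2 + (-1)^2*17 + (-1)^3*8 + (-1)^4*29
= (12) + (-2) + (17) + (-8) + (29)
= 48

48


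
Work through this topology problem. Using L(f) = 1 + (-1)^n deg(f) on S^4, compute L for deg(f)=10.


On S^4: L(f) = tr(f_0*) + (-1)^4 tr(f_4*) = 1 + (-1)^4 * deg(f).
L(f) = 1 + (-1)^4 * 10 = 1 + 10 = 11

11


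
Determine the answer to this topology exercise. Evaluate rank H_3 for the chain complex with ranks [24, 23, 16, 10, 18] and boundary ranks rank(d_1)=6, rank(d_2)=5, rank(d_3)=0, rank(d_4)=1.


rank H_k = rank(ker d_k) - rank(im d_{k+1}).
rank(ker d_3) = rank(C_3) - rank(d_3) = 10 - 0 = 10.
rank(im d_{3+1}) = 1.
rank H_3 = 10 - 1 = 9

9


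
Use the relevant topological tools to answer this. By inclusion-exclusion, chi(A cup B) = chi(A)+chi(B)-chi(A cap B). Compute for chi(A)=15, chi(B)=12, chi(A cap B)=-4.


chi(A cup B) = chi(A) + chi(B) - chi(A cap B)
= 15 + (12) - (-4)
= 31

31


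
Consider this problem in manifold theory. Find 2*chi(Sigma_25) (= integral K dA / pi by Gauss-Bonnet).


Gauss-Bonnet: integral K dA = 2*pi*chi(M).
chi(Sigma_25) = 2 - 2*25 = -48.
(integral K dA)/pi = 2*chi = 2*(-48) = -96

-96


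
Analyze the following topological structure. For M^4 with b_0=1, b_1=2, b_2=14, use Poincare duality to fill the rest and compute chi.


By Poincare duality b_k = b_{4-k}, so full Betti numbers: b_0=1, b_1=2, b_2=14, b_3=2, b_4=1.
chi = sum (-1)^k b_k = 12

12


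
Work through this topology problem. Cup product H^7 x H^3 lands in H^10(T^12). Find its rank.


Cup product: H^p x H^q -> H^{p+q}; here p+q = 7+3 = 10.
rank H^k(T^n) = C(n,k).
C(12,10) = 66

66


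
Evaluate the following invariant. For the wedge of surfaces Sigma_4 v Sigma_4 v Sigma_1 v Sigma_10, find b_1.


For a wedge X v Y: reduced H_k(X v Y) = H_k(X) + H_k(Y).
Each Sigma_g contributes b_1 = 2g.
b_1 = 8 + 8 + 2 + 20 = 38

38


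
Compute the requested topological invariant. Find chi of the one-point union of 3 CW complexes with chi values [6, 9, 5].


chi(A v B) = chi(A) + chi(B) - 1 (one point identified).
For 3 spaces: chi = (sum chi_i) - (3 - 1).
sum = 20; chi = 20 - 2 = 18

18


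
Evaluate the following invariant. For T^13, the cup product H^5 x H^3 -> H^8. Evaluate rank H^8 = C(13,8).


Cup product: H^p x H^q -> H^{p+q}; here p+q = 5+3 = 8.
rank H^k(T^n) = C(n,k).
C(13,8) = 1287

1287


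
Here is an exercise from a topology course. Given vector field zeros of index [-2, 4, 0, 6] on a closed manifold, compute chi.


Poincare-Hopf: chi(M) = sum of indices of zeros.
chi = (-2) + (4) + (0) + (6) = 8

8


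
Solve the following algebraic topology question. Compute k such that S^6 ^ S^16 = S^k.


S^m ^ S^n = S^{m+n}.
k = 6 + 16 = 22

22


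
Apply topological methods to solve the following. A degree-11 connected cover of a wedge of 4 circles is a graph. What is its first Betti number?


Nielsen-Schreier: an index-n subgroup of F_r is free of rank 1 + n(r-1).
Equivalently: chi(cover) = n*chi(base); chi(vee_r S^1) = 1 - 4 = -3.
chi(E) = 11*(-3) = -33; rank = 1 - chi(E) = 1 - (-33) = 34.
rank = 1 + 11*(4-1) = 1 + 33 = 34

34


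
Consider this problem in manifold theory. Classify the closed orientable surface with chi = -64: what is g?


chi = 2 - 2g for closed orientable surfaces.
-64 = 2 - 2g
2g = 2 - (-64) = 66
g = 33

33


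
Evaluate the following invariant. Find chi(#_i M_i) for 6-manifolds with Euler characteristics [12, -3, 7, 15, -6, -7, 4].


For n-manifolds: chi(A#B) = chi(A) + chi(B) - chi(S^6).
chi(S^6) = 1 + (-1)^6 = 2.
chi(#) = (sum chi_i) - (7-1)*chi(S^6) = 22 - 6*2 = 10

10


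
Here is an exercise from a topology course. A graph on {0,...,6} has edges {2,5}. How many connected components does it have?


Run DFS/union-find over 7 vertices.
V = 7, E = 1.
Number of components = 6

6


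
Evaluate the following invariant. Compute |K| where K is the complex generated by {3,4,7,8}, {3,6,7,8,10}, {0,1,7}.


Each maximal simplex on m vertices has 2^m - 1 nonempty faces.
Take the union (dedupe shared faces).
Total distinct faces = 45

45


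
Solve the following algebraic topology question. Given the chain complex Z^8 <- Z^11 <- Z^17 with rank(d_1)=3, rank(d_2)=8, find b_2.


rank H_k = rank(ker d_k) - rank(im d_{k+1}).
rank(ker d_2) = rank(C_2) - rank(d_2) = 17 - 8 = 9.
rank(im d_{2+1}) = 0.
rank H_2 = 9 - 0 = 9

9


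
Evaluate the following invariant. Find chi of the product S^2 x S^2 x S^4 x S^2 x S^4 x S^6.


chi is multiplicative: chi(X x Y) = chi(X) chi(Y).
Each even-dim sphere has chi = 2. There are 6 factors.
chi = 2^6 = 64

64


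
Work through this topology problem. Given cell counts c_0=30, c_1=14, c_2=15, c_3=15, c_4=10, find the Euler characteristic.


chi = sum_k (-1)^k c_k.
= (-1)^0*30 + (-1)^1*14 + (-1)^2*15 + (-1)^3*15 + (-1)^4*10
= (30) + (-14) + (15) + (-15) + (10)
= 26

26


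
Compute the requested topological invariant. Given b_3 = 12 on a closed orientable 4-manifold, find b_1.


Poincare duality for closed orientable n-manifolds: b_k = b_{n-k}.
Here n = 4, so b_1 = b_3 = 12

12


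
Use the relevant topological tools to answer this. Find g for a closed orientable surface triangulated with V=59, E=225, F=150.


chi = V - E + F = 59 - 225 + 150 = -16
For orientable closed surface: chi = 2 - 2g, so g = (2 - chi)/2.
g = (2 - (-16)) / 2 = 18 / 2 = 9

9


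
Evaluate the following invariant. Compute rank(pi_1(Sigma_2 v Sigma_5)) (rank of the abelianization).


For a wedge: H_1(A v B) = H_1(A) + H_1(B).
b_1(Sigma_2) = 4, b_1(Sigma_5) = 10.
b_1 = 4 + 10 = 14

14


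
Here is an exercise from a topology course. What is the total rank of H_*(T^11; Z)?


b_k(T^11) = C(11,k), so the sum over k is sum_k C(11,k) = 2^11.
Total = 2^11 = 2048

2048


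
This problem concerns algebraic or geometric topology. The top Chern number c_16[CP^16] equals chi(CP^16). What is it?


For any closed oriented manifold, <e(TM),[M]> = chi(M).
chi(CP^16) = 16+1 = 17

17


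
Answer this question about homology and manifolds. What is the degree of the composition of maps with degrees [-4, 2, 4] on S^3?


Degree is multiplicative: deg(composition) = product of degrees.
= (-4) * (2) * (4) = -32

-32


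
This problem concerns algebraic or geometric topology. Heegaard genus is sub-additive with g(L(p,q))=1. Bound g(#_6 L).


Heegaard genus satisfies g(A#B) <= g(A) + g(B).
Each lens space has g = 1.
Upper bound: 6 * 1 = 6

6


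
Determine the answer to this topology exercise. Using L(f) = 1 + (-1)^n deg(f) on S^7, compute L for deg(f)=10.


On S^7: L(f) = tr(f_0*) + (-1)^7 tr(f_7*) = 1 + (-1)^7 * deg(f).
L(f) = 1 + (-1)^7 * 10 = 1 + -10 = -9

-9


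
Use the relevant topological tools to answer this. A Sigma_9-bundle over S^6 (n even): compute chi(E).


chi(S^6) = 2 (n even), chi(Sigma_9) = 2 - 2*9 = -16.
chi(E) = 2 * (-16) = -32

-32


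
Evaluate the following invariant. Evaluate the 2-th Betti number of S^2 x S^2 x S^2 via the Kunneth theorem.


Each S^d has Poincare polynomial 1 + t^d.
The product S^2 x S^2 x S^2 has Poincare polynomial prod(1+t^d_i).
Expanding: b_0=1, b_2=3, b_4=3, b_6=1.
b_2 = 3

3


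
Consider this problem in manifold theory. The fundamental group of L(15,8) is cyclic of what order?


pi_1(L(p,q)) = Z/pZ for any q coprime to p.
|pi_1(L(15,8))| = 15

15


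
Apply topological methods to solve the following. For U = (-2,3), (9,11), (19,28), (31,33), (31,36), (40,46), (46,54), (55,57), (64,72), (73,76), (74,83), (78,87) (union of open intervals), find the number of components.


Sort and merge overlapping open intervals.
Merged: (-2,3), (9,11), (19,28), (31,36), (40,46), (46,54), (55,57), (64,72), (73,87).
Number of components = 9

9


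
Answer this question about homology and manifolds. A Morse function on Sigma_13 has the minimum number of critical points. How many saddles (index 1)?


A perfect Morse function has m_k = b_k.
For Sigma_13: b_0=1, b_1=2g=26, b_2=1.
Saddles m_1 = 2g = 26

26


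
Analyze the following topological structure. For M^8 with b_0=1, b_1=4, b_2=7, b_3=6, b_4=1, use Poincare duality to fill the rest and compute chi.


By Poincare duality b_k = b_{8-k}, so full Betti numbers: b_0=1, b_1=4, b_2=7, b_3=6, b_4=1, b_5=6, b_6=7, b_7=4, b_8=1.
chi = sum (-1)^k b_k = -3

-3


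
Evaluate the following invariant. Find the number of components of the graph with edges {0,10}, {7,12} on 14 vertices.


Run DFS/union-find over 14 vertices.
V = 14, E = 2.
Number of components = 12

12


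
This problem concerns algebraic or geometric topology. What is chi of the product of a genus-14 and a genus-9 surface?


chi(Sigma_14) = 2 - 2*14 = -26
chi(Sigma_9) = 2 - 2*9 = -16
chi(product) = (-26) * (-16) = 416

416


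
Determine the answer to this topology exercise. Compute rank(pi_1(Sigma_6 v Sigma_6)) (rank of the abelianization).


For a wedge: H_1(A v B) = H_1(A) + H_1(B).
b_1(Sigma_6) = 12, b_1(Sigma_6) = 12.
b_1 = 12 + 12 = 24

24


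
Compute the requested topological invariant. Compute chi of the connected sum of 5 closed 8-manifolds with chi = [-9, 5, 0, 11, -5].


For n-manifolds: chi(A#B) = chi(A) + chi(B) - chi(S^8).
chi(S^8) = 1 + (-1)^8 = 2.
chi(#) = (sum chi_i) - (5-1)*chi(S^8) = 2 - 4*2 = -6

-6


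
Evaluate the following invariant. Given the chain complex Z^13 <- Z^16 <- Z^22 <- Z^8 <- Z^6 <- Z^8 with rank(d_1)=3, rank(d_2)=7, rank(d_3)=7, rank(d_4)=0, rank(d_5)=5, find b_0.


rank H_k = rank(ker d_k) - rank(im d_{k+1}).
rank(ker d_0) = rank(C_0) - rank(d_0) = 13 - 0 = 13.
rank(im d_{0+1}) = 3.
rank H_0 = 13 - 3 = 10

10


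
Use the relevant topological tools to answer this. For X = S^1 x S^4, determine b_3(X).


Each S^d has Poincare polynomial 1 + t^d.
The product S^1 x S^4 has Poincare polynomial prod(1+t^d_i).
Expanding: b_0=1, b_1=1, b_4=1, b_5=1.
b_3 = 0

0


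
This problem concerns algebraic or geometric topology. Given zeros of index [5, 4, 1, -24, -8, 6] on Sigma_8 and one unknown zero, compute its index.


Poincare-Hopf: sum of indices = chi(M).
chi(Sigma_8) = 2 - 2*8 = -14.
Sum of known indices = -16.
x = chi - (sum known) = -14 - (-16) = 2

2


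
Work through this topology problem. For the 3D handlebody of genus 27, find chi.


A genus-g handlebody deformation retracts to a wedge of g circles.
chi(vee_g S^1) = 1 - g.
chi(H_27) = 1 - 27 = -26

-26


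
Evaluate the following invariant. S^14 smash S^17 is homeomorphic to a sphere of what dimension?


S^m ^ S^n = S^{m+n}.
k = 14 + 17 = 31

31


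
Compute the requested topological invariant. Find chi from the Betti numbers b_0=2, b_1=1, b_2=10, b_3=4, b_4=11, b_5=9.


chi = sum_k (-1)^k b_k.
= (2) + (-1) + (10) + (-4) + (11) + (-9)
= 9

9


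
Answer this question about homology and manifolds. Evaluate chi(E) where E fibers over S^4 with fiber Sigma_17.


chi(S^4) = 2 (n even), chi(Sigma_17) = 2 - 2*17 = -32.
chi(E) = 2 * (-32) = -64

-64


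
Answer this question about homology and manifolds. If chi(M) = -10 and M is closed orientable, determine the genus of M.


chi = 2 - 2g for closed orientable surfaces.
-10 = 2 - 2g
2g = 2 - (-10) = 12
g = 6

6


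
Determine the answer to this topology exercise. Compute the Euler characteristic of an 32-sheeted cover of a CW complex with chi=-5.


For a finite covering: chi(E) = (number of sheets) * chi(B).
chi(E) = 32 * (-5) = -160

-160


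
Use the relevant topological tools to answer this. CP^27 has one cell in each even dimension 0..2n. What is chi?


CP^27 has one cell in each even dimension 0, 2, ..., 2*27 (27+1 cells total).
All cells are even-dimensional, so chi = number of cells.
chi = 27 + 1 = 28

28


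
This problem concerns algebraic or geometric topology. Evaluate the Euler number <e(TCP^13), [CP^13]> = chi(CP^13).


For any closed oriented manifold, <e(TM),[M]> = chi(M).
chi(CP^13) = 13+1 = 14

14


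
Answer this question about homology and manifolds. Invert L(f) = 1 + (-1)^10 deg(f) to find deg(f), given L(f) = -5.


L(f) = 1 + (-1)^10 deg(f) on S^10.
-5 = 1 + (-1)^10 * deg(f)
(-1)^10 * deg(f) = -6
deg(f) = -6

-6


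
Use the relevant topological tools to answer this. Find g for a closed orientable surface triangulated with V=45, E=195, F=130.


chi = V - E + F = 45 - 195 + 130 = -20
For orientable closed surface: chi = 2 - 2g, so g = (2 - chi)/2.
g = (2 - (-20)) / 2 = 22 / 2 = 11

11


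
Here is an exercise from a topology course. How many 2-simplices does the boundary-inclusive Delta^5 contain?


Delta^5 has 5+1 vertices. A 2-face is a choice of 2+1 vertices.
f_2 = C(5+1, 2+1) = C(6,3) = 20

20


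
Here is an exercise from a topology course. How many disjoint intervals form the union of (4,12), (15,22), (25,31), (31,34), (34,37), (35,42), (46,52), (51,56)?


Sort and merge overlapping open intervals.
Merged: (4,12), (15,22), (25,31), (31,34), (34,42), (46,56).
Number of components = 6

6


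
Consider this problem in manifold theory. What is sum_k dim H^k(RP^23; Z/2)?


H^k(RP^23; Z/2) = Z/2 for each 0 <= k <= 23.
Total dimension = 23 + 1 = 24

24


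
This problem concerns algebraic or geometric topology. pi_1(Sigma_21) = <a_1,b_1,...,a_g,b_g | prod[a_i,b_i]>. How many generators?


Standard presentation: pi_1(Sigma_g) = <a_1,b_1,...,a_g,b_g | [a_1,b_1]...[a_g,b_g] = 1>.
Number of generators = 2g = 2*21 = 42

42


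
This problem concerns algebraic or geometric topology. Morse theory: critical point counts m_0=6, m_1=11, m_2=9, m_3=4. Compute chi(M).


Morse theory: chi(M) = sum_k (-1)^k m_k where m_k = #(index-k critical points).
= (6) + (-11) + (9) + (-4) = 0

0


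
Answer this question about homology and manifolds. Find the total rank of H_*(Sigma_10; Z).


For Sigma_10: b_0 = 1, b_1 = 2g = 20, b_2 = 1.
Total = 1 + 20 + 1 = 22

22


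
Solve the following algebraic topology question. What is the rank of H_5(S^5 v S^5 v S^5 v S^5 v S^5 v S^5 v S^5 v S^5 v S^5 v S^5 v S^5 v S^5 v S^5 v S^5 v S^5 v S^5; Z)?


For a wedge of spheres, H_k (k>0) is free on one generator per sphere of dimension k.
Spheres of dimension 5: count = 16.
b_5 = 16

16


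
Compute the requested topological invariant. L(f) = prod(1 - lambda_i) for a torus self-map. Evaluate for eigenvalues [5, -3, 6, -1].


For a torus self-map: L(f) = det(I - A) where A acts on H_1.
L(f) = (1-5) * (1--3) * (1-6) * (1--1) = -4 * 4 * -5 * 2 = 160

160


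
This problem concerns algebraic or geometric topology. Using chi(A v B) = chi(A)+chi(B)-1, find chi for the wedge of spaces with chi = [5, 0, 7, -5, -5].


chi(A v B) = chi(A) + chi(B) - 1 (one point identified).
For 5 spaces: chi = (sum chi_i) - (5 - 1).
sum = 2; chi = 2 - 4 = -2

-2


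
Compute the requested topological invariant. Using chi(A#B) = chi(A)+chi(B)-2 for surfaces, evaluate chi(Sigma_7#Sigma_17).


chi(Sigma_7) = 2 - 2*7 = -12
chi(Sigma_17) = 2 - 2*17 = -32
For surfaces: chi(A#B) = chi(A) + chi(B) - 2.
chi = -12 + -32 - 2 = -46

-46


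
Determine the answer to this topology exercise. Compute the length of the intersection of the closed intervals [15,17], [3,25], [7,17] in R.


Intersection = [max(a_i), min(b_i)] = [15, 17].
Length = 17 - 15 = 2

2


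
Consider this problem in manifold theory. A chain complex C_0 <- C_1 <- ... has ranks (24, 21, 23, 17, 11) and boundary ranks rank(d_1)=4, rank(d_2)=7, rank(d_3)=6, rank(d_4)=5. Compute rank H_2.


rank H_k = rank(ker d_k) - rank(im d_{k+1}).
rank(ker d_2) = rank(C_2) - rank(d_2) = 23 - 7 = 16.
rank(im d_{2+1}) = 6.
rank H_2 = 16 - 6 = 10

10


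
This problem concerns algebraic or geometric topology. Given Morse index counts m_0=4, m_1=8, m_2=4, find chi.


Morse theory: chi(M) = sum_k (-1)^k m_k where m_k = #(index-k critical points).
= (4) + (-8) + (4) = 0

0


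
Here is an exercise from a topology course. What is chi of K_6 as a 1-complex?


K_6: V = 6, E = C(6,2) = 15.
chi = V - E = 6 - 15 = -9

-9


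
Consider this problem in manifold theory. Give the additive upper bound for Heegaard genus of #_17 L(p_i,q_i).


Heegaard genus satisfies g(A#B) <= g(A) + g(B).
Each lens space has g = 1.
Upper bound: 17 * 1 = 17

17


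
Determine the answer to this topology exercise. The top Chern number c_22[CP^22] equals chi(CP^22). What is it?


For any closed oriented manifold, <e(TM),[M]> = chi(M).
chi(CP^22) = 22+1 = 23

23


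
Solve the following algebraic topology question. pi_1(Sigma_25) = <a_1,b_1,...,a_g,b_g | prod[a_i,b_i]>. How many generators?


Standard presentation: pi_1(Sigma_g) = <a_1,b_1,...,a_g,b_g | [a_1,b_1]...[a_g,b_g] = 1>.
Number of generators = 2g = 2*25 = 50

50


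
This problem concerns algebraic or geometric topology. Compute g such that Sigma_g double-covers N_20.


chi(N_20) = 2 - 20 = -18.
Double cover: chi(Sigma_g) = 2 * chi(N_20) = 2*(-18) = -36.
2 - 2g = -36, so g = (2 - (-36))/2 = 38/2 = 19

19


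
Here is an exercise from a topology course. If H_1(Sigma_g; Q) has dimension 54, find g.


For a closed orientable surface: b_1 = 2g.
54 = 2g
g = 54 / 2 = 27

27


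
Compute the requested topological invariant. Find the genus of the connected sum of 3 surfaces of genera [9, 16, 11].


Genus is additive under connected sum of orientable surfaces.
g = 9 + 16 + 11 = 36

36


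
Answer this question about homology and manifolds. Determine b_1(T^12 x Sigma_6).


pi_1(A x B) = pi_1(A) x pi_1(B); rank of abelianization = b_1.
b_1(T^12) = 12, b_1(Sigma_6) = 2*6 = 12.
b_1(product) = 12 + 12 = 24

24


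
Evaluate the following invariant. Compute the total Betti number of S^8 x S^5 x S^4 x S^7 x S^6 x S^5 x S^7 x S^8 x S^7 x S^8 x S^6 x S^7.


Total Betti number is multiplicative under products.
Each S^d (d>=1) has total Betti number 2.
There are 12 sphere factors.
Total = 2^12 = 4096

4096


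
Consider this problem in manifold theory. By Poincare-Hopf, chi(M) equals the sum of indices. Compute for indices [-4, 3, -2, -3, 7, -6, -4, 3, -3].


Poincare-Hopf: chi(M) = sum of indices of zeros.
chi = (-4) + (3) + (-2) + (-3) + (7) + (-6) + (-4) + (3) + (-3) = -9

-9


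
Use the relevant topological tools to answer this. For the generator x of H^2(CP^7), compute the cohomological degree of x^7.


|x| = 2 in H^*(CP^n).
|x^7| = 7 * |x| = 7 * 2 = 14

14


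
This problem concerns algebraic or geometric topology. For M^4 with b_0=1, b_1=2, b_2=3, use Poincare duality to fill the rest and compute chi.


By Poincare duality b_k = b_{4-k}, so full Betti numbers: b_0=1, b_1=2, b_2=3, b_3=2, b_4=1.
chi = sum (-1)^k b_k = 1

1


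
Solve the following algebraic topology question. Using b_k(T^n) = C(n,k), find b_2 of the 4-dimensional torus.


By the Kunneth formula, b_k(T^n) = C(n,k).
b_2(T^4) = C(4,2).
C(4,2) = 4!/(2!*2!) = 6

6


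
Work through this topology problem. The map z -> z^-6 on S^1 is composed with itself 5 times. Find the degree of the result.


deg(f) = -6. Degree is multiplicative: deg(f^5) = (deg f)^5.
deg(f^5) = (-6)^5 = -7776

-7776


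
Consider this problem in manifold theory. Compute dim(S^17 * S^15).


Join of spheres: S^m * S^n = S^{m+n+1}.
dim = 17 + 15 + 1 = 33

33


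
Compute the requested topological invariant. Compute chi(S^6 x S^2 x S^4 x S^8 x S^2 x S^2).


chi is multiplicative: chi(X x Y) = chi(X) chi(Y).
Each even-dim sphere has chi = 2. There are 6 factors.
chi = 2^6 = 64

64


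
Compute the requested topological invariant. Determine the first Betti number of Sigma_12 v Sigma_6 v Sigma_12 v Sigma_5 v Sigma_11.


For a wedge X v Y: reduced H_k(X v Y) = H_k(X) + H_k(Y).
Each Sigma_g contributes b_1 = 2g.
b_1 = 24 + 12 + 24 + 10 + 22 = 92

92


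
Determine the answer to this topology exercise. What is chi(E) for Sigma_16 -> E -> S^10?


chi(S^10) = 2 (n even), chi(Sigma_16) = 2 - 2*16 = -30.
chi(E) = 2 * (-30) = -60

-60


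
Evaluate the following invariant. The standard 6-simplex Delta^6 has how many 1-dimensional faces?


Delta^6 has 6+1 vertices. A 1-face is a choice of 1+1 vertices.
f_1 = C(6+1, 1+1) = C(7,2) = 21

21


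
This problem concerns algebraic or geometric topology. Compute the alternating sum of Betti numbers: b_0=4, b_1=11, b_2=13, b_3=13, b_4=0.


chi = sum_k (-1)^k b_k.
= (4) + (-11) + (13) + (-13) + (0)
= -7

-7


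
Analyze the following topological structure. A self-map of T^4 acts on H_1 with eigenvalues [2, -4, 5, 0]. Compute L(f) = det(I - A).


For a torus self-map: L(f) = det(I - A) where A acts on H_1.
L(f) = (1-2) * (1--4) * (1-5) * (1-0) = -1 * 5 * -4 * 1 = 20

20


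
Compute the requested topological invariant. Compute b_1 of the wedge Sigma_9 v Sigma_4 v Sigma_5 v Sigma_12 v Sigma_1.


For a wedge X v Y: reduced H_k(X v Y) = H_k(X) + H_k(Y).
Each Sigma_g contributes b_1 = 2g.
b_1 = 18 + 8 + 10 + 24 + 2 = 62

62


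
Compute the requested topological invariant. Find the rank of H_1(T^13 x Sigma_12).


pi_1(A x B) = pi_1(A) x pi_1(B); rank of abelianization = b_1.
b_1(T^13) = 13, b_1(Sigma_12) = 2*12 = 24.
b_1(product) = 13 + 24 = 37

37


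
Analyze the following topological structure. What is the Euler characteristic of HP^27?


HP^27 has one cell in each dimension 0, 4, ..., 4*27 (27+1 cells, all even-dim).
chi = 27 + 1 = 28

28


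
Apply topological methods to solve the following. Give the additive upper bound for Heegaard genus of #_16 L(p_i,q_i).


Heegaard genus satisfies g(A#B) <= g(A) + g(B).
Each lens space has g = 1.
Upper bound: 16 * 1 = 16

16


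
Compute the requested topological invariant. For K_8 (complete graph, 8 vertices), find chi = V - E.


K_8: V = 8, E = C(8,2) = 28.
chi = V - E = 8 - 28 = -20

-20


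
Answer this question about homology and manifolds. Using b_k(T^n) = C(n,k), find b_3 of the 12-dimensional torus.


By the Kunneth formula, b_k(T^n) = C(n,k).
b_3(T^12) = C(12,3).
C(12,3) = 12!/(3!*9!) = 220

220


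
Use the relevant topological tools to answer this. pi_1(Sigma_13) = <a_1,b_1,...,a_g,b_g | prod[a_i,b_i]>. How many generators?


Standard presentation: pi_1(Sigma_g) = <a_1,b_1,...,a_g,b_g | [a_1,b_1]...[a_g,b_g] = 1>.
Number of generators = 2g = 2*13 = 26

26


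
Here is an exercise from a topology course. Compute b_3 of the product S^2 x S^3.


Each S^d has Poincare polynomial 1 + t^d.
The product S^2 x S^3 has Poincare polynomial prod(1+t^d_i).
Expanding: b_0=1, b_2=1, b_3=1, b_5=1.
b_3 = 1

1


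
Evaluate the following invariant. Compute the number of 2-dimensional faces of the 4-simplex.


Delta^4 has 4+1 vertices. A 2-face is a choice of 2+1 vertices.
f_2 = C(4+1, 2+1) = C(5,3) = 10

10


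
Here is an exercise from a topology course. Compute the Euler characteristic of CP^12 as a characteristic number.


For any closed oriented manifold, <e(TM),[M]> = chi(M).
chi(CP^12) = 12+1 = 13

13


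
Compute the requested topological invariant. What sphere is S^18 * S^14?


Join of spheres: S^m * S^n = S^{m+n+1}.
dim = 18 + 14 + 1 = 33

33


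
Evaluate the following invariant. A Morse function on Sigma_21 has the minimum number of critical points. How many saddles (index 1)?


A perfect Morse function has m_k = b_k.
For Sigma_21: b_0=1, b_1=2g=42, b_2=1.
Saddles m_1 = 2g = 42

42


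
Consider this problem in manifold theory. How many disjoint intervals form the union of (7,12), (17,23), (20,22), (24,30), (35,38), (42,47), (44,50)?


Sort and merge overlapping open intervals.
Merged: (7,12), (17,23), (24,30), (35,38), (42,50).
Number of components = 5

5


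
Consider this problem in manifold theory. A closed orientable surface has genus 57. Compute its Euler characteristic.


For a closed orientable surface of genus g: chi = 2 - 2g.
Here g = 57.
chi = 2 - 2*57 = 2 - 114 = -112

-112


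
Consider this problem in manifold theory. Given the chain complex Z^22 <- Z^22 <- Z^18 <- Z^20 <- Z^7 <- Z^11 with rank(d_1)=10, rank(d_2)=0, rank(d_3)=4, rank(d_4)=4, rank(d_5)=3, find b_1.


rank H_k = rank(ker d_k) - rank(im d_{k+1}).
rank(ker d_1) = rank(C_1) - rank(d_1) = 22 - 10 = 12.
rank(im d_{1+1}) = 0.
rank H_1 = 12 - 0 = 12

12


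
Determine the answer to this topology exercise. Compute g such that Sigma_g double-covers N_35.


chi(N_35) = 2 - 35 = -33.
Double cover: chi(Sigma_g) = 2 * chi(N_35) = 2*(-33) = -66.
2 - 2g = -66, so g = (2 - (-66))/2 = 68/2 = 34

34


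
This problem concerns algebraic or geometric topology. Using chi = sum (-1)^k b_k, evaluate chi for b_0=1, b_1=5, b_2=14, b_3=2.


chi = sum_k (-1)^k b_k.
= (1) + (-5) + (14) + (-2)
= 8

8


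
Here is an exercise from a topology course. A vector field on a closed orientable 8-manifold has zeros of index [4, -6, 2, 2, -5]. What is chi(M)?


Poincare-Hopf: chi(M) = sum of indices of zeros.
chi = (4) + (-6) + (2) + (2) + (-5) = -3

-3


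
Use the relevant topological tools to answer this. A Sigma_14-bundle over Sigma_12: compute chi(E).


For a fiber bundle F -> E -> B (with CW structure): chi(E) = chi(B) * chi(F).
chi(Sigma_12) = -22, chi(Sigma_14) = -26.
chi(E) = (-22) * (-26) = 572

572


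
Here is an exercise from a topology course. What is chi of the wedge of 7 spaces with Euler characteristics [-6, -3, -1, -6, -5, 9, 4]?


chi(A v B) = chi(A) + chi(B) - 1 (one point identified).
For 7 spaces: chi = (sum chi_i) - (7 - 1).
sum = -8; chi = -8 - 6 = -14

-14


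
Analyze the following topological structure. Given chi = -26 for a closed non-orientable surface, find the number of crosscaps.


chi = 2 - k for closed non-orientable surfaces with k crosscaps.
-26 = 2 - k
k = 2 - (-26) = 28

28


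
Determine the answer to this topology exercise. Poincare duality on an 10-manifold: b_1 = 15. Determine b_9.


Poincare duality for closed orientable n-manifolds: b_k = b_{n-k}.
Here n = 10, so b_9 = b_1 = 15

15


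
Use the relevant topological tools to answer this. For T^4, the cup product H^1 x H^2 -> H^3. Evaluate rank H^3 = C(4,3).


Cup product: H^p x H^q -> H^{p+q}; here p+q = 1+2 = 3.
rank H^k(T^n) = C(n,k).
C(4,3) = 4

4


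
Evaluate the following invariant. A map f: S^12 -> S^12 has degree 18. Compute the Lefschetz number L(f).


On S^12: L(f) = tr(f_0*) + (-1)^12 tr(f_12*) = 1 + (-1)^12 * deg(f).
L(f) = 1 + (-1)^12 * 18 = 1 + 18 = 19

19


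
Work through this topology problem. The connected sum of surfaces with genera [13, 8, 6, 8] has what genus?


Genus is additive under connected sum of orientable surfaces.
g = 13 + 8 + 6 + 8 = 35

35


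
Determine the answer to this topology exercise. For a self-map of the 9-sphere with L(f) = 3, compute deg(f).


L(f) = 1 + (-1)^9 deg(f) on S^9.
3 = 1 + (-1)^9 * deg(f)
(-1)^9 * deg(f) = 2
deg(f) = -2

-2


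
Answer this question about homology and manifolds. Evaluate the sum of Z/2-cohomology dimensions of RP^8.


H^k(RP^8; Z/2) = Z/2 for each 0 <= k <= 8.
Total dimension = 8 + 1 = 9

9


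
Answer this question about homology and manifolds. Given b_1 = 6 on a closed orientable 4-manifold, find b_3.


Poincare duality for closed orientable n-manifolds: b_k = b_{n-k}.
Here n = 4, so b_3 = b_1 = 6

6


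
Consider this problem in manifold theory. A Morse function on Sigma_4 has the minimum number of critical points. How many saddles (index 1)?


A perfect Morse function has m_k = b_k.
For Sigma_4: b_0=1, b_1=2g=8, b_2=1.
Saddles m_1 = 2g = 8

8


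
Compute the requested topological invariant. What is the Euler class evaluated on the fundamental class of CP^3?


For any closed oriented manifold, <e(TM),[M]> = chi(M).
chi(CP^3) = 3+1 = 4

4


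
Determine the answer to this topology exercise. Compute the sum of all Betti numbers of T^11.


b_k(T^11) = C(11,k), so the sum over k is sum_k C(11,k) = 2^11.
Total = 2^11 = 2048

2048


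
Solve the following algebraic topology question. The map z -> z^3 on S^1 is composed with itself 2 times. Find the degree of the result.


deg(f) = 3. Degree is multiplicative: deg(f^2) = (deg f)^2.
deg(f^2) = (3)^2 = 9

9


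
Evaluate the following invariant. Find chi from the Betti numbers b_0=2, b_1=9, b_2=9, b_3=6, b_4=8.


chi = sum_k (-1)^k b_k.
= (2) + (-9) + (9) + (-6) + (8)
= 4

4


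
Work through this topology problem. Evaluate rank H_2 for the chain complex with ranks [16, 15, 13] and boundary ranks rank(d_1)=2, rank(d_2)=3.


rank H_k = rank(ker d_k) - rank(im d_{k+1}).
rank(ker d_2) = rank(C_2) - rank(d_2) = 13 - 3 = 10.
rank(im d_{2+1}) = 0.
rank H_2 = 10 - 0 = 10

10


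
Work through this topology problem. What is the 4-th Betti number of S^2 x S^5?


Each S^d has Poincare polynomial 1 + t^d.
The product S^2 x S^5 has Poincare polynomial prod(1+t^d_i).
Expanding: b_0=1, b_2=1, b_5=1, b_7=1.
b_4 = 0

0


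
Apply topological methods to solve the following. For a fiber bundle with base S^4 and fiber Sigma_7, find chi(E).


chi(S^4) = 2 (n even), chi(Sigma_7) = 2 - 2*7 = -12.
chi(E) = 2 * (-12) = -24

-24


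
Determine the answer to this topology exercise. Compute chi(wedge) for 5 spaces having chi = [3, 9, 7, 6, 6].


chi(A v B) = chi(A) + chi(B) - 1 (one point identified).
For 5 spaces: chi = (sum chi_i) - (5 - 1).
sum = 31; chi = 31 - 4 = 27

27


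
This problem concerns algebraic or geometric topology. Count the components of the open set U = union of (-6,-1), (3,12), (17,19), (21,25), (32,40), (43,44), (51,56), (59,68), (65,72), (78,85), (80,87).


Sort and merge overlapping open intervals.
Merged: (-6,-1), (3,12), (17,19), (21,25), (32,40), (43,44), (51,56), (59,72), (78,87).
Number of components = 9

9


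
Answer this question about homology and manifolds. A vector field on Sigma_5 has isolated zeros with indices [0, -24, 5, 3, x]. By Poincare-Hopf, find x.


Poincare-Hopf: sum of indices = chi(M).
chi(Sigma_5) = 2 - 2*5 = -8.
Sum of known indices = -16.
x = chi - (sum known) = -8 - (-16) = 8

8


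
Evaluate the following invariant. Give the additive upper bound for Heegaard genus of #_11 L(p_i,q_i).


Heegaard genus satisfies g(A#B) <= g(A) + g(B).
Each lens space has g = 1.
Upper bound: 11 * 1 = 11

11


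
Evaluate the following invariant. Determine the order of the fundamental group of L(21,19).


pi_1(L(p,q)) = Z/pZ for any q coprime to p.
|pi_1(L(21,19))| = 21

21


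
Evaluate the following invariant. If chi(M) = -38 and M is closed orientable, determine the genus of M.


chi = 2 - 2g for closed orientable surfaces.
-38 = 2 - 2g
2g = 2 - (-38) = 40
g = 20

20


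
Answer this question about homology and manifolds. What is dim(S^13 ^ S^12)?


S^m ^ S^n = S^{m+n}.
k = 13 + 12 = 25

25


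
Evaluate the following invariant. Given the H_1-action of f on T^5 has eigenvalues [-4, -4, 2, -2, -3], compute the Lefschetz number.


For a torus self-map: L(f) = det(I - A) where A acts on H_1.
L(f) = (1--4) * (1--4) * (1-2) * (1--2) * (1--3) = 5 * 5 * -1 * 3 * 4 = -300

-300


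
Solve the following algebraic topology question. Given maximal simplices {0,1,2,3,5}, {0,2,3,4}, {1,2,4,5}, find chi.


Enumerate all faces; f-vector: f_0=6, f_1=15, f_2=16, f_3=7, f_4=1.
chi = sum (-1)^k f_k = 1

1


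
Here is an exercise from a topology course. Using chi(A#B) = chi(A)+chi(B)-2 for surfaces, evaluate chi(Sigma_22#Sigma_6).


chi(Sigma_22) = 2 - 2*22 = -42
chi(Sigma_6) = 2 - 2*6 = -10
For surfaces: chi(A#B) = chi(A) + chi(B) - 2.
chi = -42 + -10 - 2 = -54

-54


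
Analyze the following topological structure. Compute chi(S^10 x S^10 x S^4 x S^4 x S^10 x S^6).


chi is multiplicative: chi(X x Y) = chi(X) chi(Y).
Each even-dim sphere has chi = 2. There are 6 factors.
chi = 2^6 = 64

64


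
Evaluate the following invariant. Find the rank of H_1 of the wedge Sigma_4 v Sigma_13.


For a wedge: H_1(A v B) = H_1(A) + H_1(B).
b_1(Sigma_4) = 8, b_1(Sigma_13) = 26.
b_1 = 8 + 26 = 34

34


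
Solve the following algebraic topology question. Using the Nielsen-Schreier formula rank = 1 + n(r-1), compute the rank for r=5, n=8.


Nielsen-Schreier: an index-n subgroup of F_r is free of rank 1 + n(r-1).
Equivalently: chi(cover) = n*chi(base); chi(vee_r S^1) = 1 - 5 = -4.
chi(E) = 8*(-4) = -32; rank = 1 - chi(E) = 1 - (-32) = 33.
rank = 1 + 8*(5-1) = 1 + 32 = 33

33


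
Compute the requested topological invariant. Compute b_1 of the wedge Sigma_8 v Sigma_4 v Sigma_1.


For a wedge X v Y: reduced H_k(X v Y) = H_k(X) + H_k(Y).
Each Sigma_g contributes b_1 = 2g.
b_1 = 16 + 8 + 2 = 26

26


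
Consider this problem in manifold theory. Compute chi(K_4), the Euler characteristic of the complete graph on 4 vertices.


K_4: V = 4, E = C(4,2) = 6.
chi = V - E = 4 - 6 = -2

-2


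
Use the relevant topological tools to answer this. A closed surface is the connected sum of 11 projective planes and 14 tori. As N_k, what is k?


Since a >= 1, the sum is non-orientable; each T^2 can be replaced by RP^2 # RP^2 (since T^2#RP^2 = 3RP^2).
Total crosscaps k = 11 + 2*14 = 39.
Check via chi: chi = 11*1 + 14*0 - (11+14-1)*2 = -37 = 2 - k = -37. Consistent.

39


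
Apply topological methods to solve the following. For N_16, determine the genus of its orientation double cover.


chi(N_16) = 2 - 16 = -14.
Double cover: chi(Sigma_g) = 2 * chi(N_16) = 2*(-14) = -28.
2 - 2g = -28, so g = (2 - (-28))/2 = 30/2 = 15

15


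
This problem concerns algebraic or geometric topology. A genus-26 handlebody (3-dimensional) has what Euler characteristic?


A genus-g handlebody deformation retracts to a wedge of g circles.
chi(vee_g S^1) = 1 - g.
chi(H_26) = 1 - 26 = -25

-25


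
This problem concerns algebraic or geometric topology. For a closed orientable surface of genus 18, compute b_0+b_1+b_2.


For Sigma_18: b_0 = 1, b_1 = 2g = 36, b_2 = 1.
Total = 1 + 36 + 1 = 38

38


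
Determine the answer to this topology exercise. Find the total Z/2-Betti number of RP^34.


H^k(RP^34; Z/2) = Z/2 for each 0 <= k <= 34.
Total dimension = 34 + 1 = 35

35


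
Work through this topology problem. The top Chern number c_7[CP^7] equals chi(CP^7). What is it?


For any closed oriented manifold, <e(TM),[M]> = chi(M).
chi(CP^7) = 7+1 = 8

8


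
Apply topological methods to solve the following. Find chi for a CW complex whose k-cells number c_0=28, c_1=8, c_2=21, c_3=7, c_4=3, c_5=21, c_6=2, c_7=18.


chi = sum_k (-1)^k c_k.
= (-1)^0*28 + (-1)^1*8 + (-1)^2*21 + (-1)^3*7 + (-1)^4*3 + (-1)^5*21 + (-1)^6*2 + (-1)^7*18
= (28) + (-8) + (21) + (-7) + (3) + (-21) + (2) + (-18)
= 0

0


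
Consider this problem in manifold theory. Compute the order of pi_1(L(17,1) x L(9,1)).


pi_1(X x Y) = pi_1(X) x pi_1(Y).
pi_1(L(17,1)) = Z/17, pi_1(L(9,1)) = Z/9.
|Z/17 x Z/9| = 17 * 9 = 153

153


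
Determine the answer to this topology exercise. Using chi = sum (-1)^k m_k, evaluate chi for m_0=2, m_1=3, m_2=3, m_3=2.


Morse theory: chi(M) = sum_k (-1)^k m_k where m_k = #(index-k critical points).
= (2) + (-3) + (3) + (-2) = 0

0


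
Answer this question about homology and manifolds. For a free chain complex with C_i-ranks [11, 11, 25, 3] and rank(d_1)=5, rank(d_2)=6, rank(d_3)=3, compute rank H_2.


rank H_k = rank(ker d_k) - rank(im d_{k+1}).
rank(ker d_2) = rank(C_2) - rank(d_2) = 25 - 6 = 19.
rank(im d_{2+1}) = 3.
rank H_2 = 19 - 3 = 16

16


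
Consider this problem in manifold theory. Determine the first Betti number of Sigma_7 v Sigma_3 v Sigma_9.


For a wedge X v Y: reduced H_k(X v Y) = H_k(X) + H_k(Y).
Each Sigma_g contributes b_1 = 2g.
b_1 = 14 + 6 + 18 = 38

38


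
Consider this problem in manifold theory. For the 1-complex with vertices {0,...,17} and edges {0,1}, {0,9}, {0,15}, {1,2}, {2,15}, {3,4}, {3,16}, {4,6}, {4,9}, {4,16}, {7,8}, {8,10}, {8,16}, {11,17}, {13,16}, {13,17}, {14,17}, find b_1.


b_1 = E - V + (number of components).
E = 17, V = 18, components = 3.
b_1 = 17 - 18 + 3 = 2

2


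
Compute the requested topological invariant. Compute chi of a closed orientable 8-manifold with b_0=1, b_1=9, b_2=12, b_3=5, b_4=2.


By Poincare duality b_k = b_{8-k}, so full Betti numbers: b_0=1, b_1=9, b_2=12, b_3=5, b_4=2, b_5=5, b_6=12, b_7=9, b_8=1.
chi = sum (-1)^k b_k = 0

0


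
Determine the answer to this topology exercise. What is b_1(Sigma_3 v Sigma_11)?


For a wedge: H_1(A v B) = H_1(A) + H_1(B).
b_1(Sigma_3) = 6, b_1(Sigma_11) = 22.
b_1 = 6 + 22 = 28

28


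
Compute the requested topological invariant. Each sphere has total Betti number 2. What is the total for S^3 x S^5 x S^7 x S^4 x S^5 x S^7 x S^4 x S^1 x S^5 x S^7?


Total Betti number is multiplicative under products.
Each S^d (d>=1) has total Betti number 2.
There are 10 sphere factors.
Total = 2^10 = 1024

1024


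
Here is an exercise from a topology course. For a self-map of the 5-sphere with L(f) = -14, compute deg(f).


L(f) = 1 + (-1)^5 deg(f) on S^5.
-14 = 1 + (-1)^5 * deg(f)
(-1)^5 * deg(f) = -15
deg(f) = 15

15


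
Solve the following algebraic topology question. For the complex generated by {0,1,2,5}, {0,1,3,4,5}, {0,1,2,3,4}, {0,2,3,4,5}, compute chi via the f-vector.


Enumerate all faces; f-vector: f_0=6, f_1=15, f_2=20, f_3=13, f_4=3.
chi = sum (-1)^k f_k = 1

1


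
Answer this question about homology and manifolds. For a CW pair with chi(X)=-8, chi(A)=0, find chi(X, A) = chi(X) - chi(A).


Relative Euler characteristic: chi(X, A) = chi(X) - chi(A).
= -8 - (0) = -8

-8


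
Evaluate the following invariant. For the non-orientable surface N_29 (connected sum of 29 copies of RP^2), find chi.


For a non-orientable closed surface with k crosscaps: chi = 2 - k.
Here k = 29.
chi = 2 - 29 = -27

-27


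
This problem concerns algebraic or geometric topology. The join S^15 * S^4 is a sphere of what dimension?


Join of spheres: S^m * S^n = S^{m+n+1}.
dim = 15 + 4 + 1 = 20

20


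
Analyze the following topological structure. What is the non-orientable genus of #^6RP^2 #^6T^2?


Since a >= 1, the sum is non-orientable; each T^2 can be replaced by RP^2 # RP^2 (since T^2#RP^2 = 3RP^2).
Total crosscaps k = 6 + 2*6 = 18.
Check via chi: chi = 6*1 + 6*0 - (6+6-1)*2 = -16 = 2 - k = -16. Consistent.

18


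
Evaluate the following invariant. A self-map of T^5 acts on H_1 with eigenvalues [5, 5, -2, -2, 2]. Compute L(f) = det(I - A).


For a torus self-map: L(f) = det(I - A) where A acts on H_1.
L(f) = (1-5) * (1-5) * (1--2) * (1--2) * (1-2) = -4 * -4 * 3 * 3 * -1 = -144

-144


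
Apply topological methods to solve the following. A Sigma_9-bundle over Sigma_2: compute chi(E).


For a fiber bundle F -> E -> B (with CW structure): chi(E) = chi(B) * chi(F).
chi(Sigma_2) = -2, chi(Sigma_9) = -16.
chi(E) = (-2) * (-16) = 32

32
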